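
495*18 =8910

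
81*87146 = 7058826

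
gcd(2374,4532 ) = 2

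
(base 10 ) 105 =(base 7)210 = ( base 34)33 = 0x69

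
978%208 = 146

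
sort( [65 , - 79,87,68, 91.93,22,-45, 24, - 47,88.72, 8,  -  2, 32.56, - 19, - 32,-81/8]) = [ - 79, - 47 , - 45, - 32, - 19, - 81/8,- 2,8, 22 , 24,32.56,65,68, 87,88.72 , 91.93] 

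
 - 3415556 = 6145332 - 9560888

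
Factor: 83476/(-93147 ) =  - 164/183= -2^2 *3^(  -  1)*41^1*61^( - 1 ) 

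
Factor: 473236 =2^2*193^1*613^1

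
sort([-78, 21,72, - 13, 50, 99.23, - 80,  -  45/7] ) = [- 80, - 78,- 13,-45/7, 21,50 , 72 , 99.23 ]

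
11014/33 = 11014/33 = 333.76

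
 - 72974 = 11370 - 84344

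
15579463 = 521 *29903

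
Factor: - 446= -2^1*223^1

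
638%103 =20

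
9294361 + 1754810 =11049171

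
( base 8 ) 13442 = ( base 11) 44A4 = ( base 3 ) 22010100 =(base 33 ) 5EF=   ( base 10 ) 5922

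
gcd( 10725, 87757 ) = 1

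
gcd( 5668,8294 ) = 26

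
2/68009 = 2/68009 = 0.00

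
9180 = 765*12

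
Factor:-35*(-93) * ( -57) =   -  3^2*5^1 * 7^1*19^1*31^1 =- 185535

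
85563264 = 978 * 87488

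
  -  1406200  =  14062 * ( - 100 )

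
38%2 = 0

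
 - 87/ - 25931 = 87/25931 = 0.00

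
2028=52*39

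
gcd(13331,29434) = 1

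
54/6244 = 27/3122  =  0.01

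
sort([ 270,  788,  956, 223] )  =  [ 223, 270, 788, 956]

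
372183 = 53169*7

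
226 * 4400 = 994400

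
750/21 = 35+5/7 = 35.71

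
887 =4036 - 3149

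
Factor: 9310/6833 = 2^1*5^1*7^2 * 19^1*6833^( - 1) 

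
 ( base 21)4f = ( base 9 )120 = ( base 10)99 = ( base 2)1100011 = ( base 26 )3L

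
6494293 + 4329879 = 10824172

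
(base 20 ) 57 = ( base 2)1101011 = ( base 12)8b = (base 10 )107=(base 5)412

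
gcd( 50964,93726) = 6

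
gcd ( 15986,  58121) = 1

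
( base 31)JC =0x259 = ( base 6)2441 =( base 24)111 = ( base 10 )601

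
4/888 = 1/222 = 0.00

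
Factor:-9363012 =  - 2^2*3^1*61^1*12791^1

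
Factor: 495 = 3^2 * 5^1 * 11^1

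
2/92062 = 1/46031 = 0.00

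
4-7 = -3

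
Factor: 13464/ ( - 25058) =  - 2^2*3^2*67^( - 1 ) = - 36/67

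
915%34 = 31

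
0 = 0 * 55462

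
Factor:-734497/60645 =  - 3^( -1)*5^( - 1) * 13^( - 1) * 311^( - 1)*734497^1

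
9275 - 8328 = 947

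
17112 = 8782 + 8330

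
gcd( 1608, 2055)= 3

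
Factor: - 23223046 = -2^1*7^1*11^2*13709^1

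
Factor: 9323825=5^2 * 7^1*53279^1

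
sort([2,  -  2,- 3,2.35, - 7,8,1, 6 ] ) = [ - 7, - 3, - 2,1,2,2.35,6, 8] 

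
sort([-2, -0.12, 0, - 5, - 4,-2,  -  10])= [ - 10, -5, - 4, - 2, - 2, - 0.12,0]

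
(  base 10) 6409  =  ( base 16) 1909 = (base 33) 5t7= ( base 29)7I0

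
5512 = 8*689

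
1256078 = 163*7706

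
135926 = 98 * 1387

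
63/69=21/23 = 0.91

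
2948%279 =158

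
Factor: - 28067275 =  - 5^2*19^1*37^1*1597^1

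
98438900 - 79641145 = 18797755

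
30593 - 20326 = 10267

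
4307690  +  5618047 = 9925737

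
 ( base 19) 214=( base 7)2113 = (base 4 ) 23221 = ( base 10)745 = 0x2E9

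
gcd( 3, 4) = 1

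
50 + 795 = 845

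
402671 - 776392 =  - 373721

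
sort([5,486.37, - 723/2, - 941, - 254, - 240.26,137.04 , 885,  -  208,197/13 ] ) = [ - 941, - 723/2, - 254, -240.26,- 208,5, 197/13,137.04, 486.37,885] 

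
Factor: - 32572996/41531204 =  - 11^( - 1 )*13^ (-1)*17^ ( - 1)*193^1*4271^( - 1)*42193^1 = - 8143249/10382801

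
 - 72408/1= - 72408  =  -72408.00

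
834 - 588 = 246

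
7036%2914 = 1208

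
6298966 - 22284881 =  - 15985915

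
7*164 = 1148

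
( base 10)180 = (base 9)220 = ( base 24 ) 7c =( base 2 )10110100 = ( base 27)6I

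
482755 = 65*7427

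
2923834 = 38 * 76943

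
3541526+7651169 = 11192695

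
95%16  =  15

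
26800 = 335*80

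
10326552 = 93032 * 111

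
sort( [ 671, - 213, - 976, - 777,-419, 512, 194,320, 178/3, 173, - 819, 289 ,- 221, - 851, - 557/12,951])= [ - 976,-851,-819, - 777,-419, - 221, - 213, - 557/12,  178/3, 173,  194,  289,320,512 , 671, 951]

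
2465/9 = 273 + 8/9 = 273.89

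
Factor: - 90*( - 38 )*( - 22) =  - 2^3*3^2*5^1*11^1*19^1 =-75240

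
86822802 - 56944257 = 29878545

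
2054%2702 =2054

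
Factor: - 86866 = -2^1*13^2*257^1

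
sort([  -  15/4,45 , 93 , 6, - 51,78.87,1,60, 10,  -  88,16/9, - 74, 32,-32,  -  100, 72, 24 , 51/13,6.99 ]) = [ -100, - 88,  -  74, - 51, - 32, - 15/4, 1,16/9,51/13,6, 6.99,10,24,32, 45,60,72  ,  78.87, 93 ] 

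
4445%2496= 1949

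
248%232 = 16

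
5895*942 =5553090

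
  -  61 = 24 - 85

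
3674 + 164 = 3838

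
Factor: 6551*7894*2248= 2^4 * 281^1*3947^1*  6551^1=116252159312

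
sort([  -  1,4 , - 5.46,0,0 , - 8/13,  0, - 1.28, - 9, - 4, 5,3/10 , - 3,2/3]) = [- 9 , - 5.46,-4 ,-3,-1.28,-1 ,-8/13,0 , 0,  0,3/10,2/3 , 4,5]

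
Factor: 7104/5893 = 2^6*3^1 * 37^1*71^( - 1)* 83^(-1)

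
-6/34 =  - 3/17 = - 0.18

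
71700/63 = 1138 + 2/21 = 1138.10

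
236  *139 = 32804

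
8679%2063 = 427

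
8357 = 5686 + 2671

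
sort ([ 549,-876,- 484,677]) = [-876 ,-484, 549, 677] 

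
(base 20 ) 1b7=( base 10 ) 627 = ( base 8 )1163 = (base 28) MB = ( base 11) 520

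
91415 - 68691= 22724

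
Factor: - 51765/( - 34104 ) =2^( - 3 )* 5^1 * 7^( - 1)*17^1  =  85/56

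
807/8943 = 269/2981 =0.09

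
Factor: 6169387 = 7^1*163^1*5407^1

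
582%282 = 18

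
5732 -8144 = -2412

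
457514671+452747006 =910261677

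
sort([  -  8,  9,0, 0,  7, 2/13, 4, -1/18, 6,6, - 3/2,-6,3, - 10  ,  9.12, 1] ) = [-10,  -  8, - 6, - 3/2, - 1/18, 0,0,2/13,1, 3, 4, 6, 6, 7, 9,9.12]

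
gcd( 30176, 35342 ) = 82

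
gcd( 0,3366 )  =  3366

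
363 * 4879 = 1771077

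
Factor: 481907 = 547^1*881^1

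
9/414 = 1/46 =0.02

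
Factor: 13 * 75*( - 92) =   -  89700 =-  2^2*3^1 * 5^2 * 13^1*23^1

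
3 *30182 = 90546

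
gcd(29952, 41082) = 6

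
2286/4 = 571 + 1/2 = 571.50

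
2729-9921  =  -7192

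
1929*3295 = 6356055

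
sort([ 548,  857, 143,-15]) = [-15, 143, 548, 857]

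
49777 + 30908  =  80685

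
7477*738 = 5518026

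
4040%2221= 1819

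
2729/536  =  2729/536 = 5.09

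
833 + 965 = 1798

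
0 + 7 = 7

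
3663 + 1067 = 4730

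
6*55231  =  331386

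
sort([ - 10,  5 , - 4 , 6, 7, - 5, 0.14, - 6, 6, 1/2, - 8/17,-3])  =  [-10, - 6, - 5, - 4, - 3,  -  8/17,0.14, 1/2, 5, 6, 6, 7]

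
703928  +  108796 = 812724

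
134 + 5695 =5829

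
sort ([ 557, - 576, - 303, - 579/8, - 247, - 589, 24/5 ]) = [ - 589, - 576 , - 303, - 247  ,-579/8, 24/5,557]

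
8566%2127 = 58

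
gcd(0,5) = 5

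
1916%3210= 1916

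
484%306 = 178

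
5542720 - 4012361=1530359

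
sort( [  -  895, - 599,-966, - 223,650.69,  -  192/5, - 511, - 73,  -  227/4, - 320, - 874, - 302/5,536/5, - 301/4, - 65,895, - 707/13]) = [-966, -895, - 874,-599  , - 511, - 320,  -  223, - 301/4, - 73, - 65,  -  302/5, - 227/4, -707/13,  -  192/5,536/5,650.69 , 895]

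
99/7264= 99/7264 = 0.01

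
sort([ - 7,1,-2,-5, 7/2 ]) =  [  -  7,-5,-2, 1, 7/2]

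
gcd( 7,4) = 1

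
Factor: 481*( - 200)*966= - 2^4*3^1*5^2* 7^1*13^1*23^1*37^1 = - 92929200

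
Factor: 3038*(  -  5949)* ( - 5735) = 103649010570 =2^1 *3^2*5^1* 7^2*31^2*37^1*661^1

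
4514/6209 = 4514/6209 = 0.73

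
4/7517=4/7517 = 0.00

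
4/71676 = 1/17919 = 0.00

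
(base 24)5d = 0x85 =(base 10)133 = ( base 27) 4p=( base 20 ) 6d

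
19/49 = 19/49= 0.39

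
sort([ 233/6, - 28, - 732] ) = [-732, - 28, 233/6] 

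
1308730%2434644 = 1308730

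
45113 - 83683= - 38570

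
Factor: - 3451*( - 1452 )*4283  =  2^2*3^1*7^1*11^2*17^1*29^1*4283^1 = 21461479116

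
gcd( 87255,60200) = 35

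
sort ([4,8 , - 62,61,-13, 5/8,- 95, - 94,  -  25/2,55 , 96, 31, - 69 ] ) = [-95, - 94,-69,-62, - 13,  -  25/2,5/8,4,  8,  31, 55, 61,96 ] 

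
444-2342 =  - 1898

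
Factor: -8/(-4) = 2^1 = 2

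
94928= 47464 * 2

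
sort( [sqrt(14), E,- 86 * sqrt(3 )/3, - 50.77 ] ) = [-50.77, - 86*sqrt(3)/3,E, sqrt(14 ) ] 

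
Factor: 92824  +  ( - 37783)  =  55041  =  3^1*7^1*2621^1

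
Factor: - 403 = -13^1*31^1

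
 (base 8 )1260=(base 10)688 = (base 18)224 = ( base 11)576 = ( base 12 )494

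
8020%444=28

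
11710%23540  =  11710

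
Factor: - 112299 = -3^1*11^1*41^1  *83^1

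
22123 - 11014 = 11109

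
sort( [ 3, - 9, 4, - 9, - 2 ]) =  [ - 9, -9, - 2, 3, 4]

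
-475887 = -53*8979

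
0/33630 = 0=0.00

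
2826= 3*942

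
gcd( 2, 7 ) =1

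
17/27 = 17/27= 0.63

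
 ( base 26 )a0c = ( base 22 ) dli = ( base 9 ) 10254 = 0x1a74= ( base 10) 6772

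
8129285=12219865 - 4090580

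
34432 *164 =5646848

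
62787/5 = 62787/5 = 12557.40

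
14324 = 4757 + 9567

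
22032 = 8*2754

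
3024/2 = 1512 = 1512.00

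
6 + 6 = 12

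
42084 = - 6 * ( - 7014)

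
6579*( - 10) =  - 65790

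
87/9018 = 29/3006 = 0.01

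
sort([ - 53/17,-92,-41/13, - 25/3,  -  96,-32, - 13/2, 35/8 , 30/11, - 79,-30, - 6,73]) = [ - 96, - 92, - 79 ,- 32, - 30, - 25/3, - 13/2, - 6, - 41/13,-53/17, 30/11,  35/8,73]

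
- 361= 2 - 363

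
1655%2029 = 1655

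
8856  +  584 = 9440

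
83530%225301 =83530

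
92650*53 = 4910450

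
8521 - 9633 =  - 1112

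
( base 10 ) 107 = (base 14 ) 79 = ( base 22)4J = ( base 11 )98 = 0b1101011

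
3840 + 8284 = 12124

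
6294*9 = 56646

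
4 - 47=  - 43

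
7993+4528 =12521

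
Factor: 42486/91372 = 21243/45686=2^( - 1)*3^1* 53^ (  -  1)*73^1* 97^1*431^(-1)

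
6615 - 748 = 5867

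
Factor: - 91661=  - 71^1* 1291^1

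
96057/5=19211 + 2/5 = 19211.40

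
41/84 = 41/84= 0.49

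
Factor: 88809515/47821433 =5^1*11^ ( - 1)*19^1*934837^1*4347403^ ( - 1 ) 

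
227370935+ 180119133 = 407490068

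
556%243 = 70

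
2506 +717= 3223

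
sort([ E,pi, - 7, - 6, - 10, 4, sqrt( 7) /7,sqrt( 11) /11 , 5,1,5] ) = [ - 10, - 7, - 6,sqrt( 11 ) /11,sqrt( 7) /7,  1, E,pi,  4,5, 5 ]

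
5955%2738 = 479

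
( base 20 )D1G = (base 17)1120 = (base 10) 5236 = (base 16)1474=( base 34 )4I0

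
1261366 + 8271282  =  9532648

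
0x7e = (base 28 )4e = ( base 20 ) 66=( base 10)126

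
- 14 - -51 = 37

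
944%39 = 8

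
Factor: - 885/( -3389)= 3^1*5^1*59^1*3389^( - 1) 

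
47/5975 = 47/5975= 0.01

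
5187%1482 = 741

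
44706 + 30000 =74706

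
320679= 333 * 963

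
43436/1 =43436= 43436.00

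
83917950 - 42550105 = 41367845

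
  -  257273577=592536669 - 849810246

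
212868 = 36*5913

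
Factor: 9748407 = 3^1*3249469^1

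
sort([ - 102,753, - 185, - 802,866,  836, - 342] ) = [-802, - 342, - 185, - 102,  753,836,866]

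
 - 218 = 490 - 708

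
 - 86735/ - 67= 1294 + 37/67 = 1294.55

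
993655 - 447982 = 545673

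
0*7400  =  0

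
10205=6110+4095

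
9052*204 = 1846608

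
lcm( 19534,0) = 0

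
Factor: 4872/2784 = 7/4 = 2^( - 2)*7^1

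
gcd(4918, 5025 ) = 1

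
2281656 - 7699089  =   - 5417433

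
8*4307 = 34456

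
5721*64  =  366144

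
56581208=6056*9343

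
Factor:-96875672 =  - 2^3*73^1*165883^1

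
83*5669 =470527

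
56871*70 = 3980970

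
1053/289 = 1053/289   =  3.64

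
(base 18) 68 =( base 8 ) 164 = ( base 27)48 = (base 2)1110100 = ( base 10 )116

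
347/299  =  347/299= 1.16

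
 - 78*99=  - 7722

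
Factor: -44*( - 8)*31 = 10912 = 2^5*11^1*31^1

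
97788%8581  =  3397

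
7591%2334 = 589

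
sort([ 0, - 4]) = [ - 4,0]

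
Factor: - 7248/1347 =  - 2416/449 = - 2^4*151^1* 449^( - 1 )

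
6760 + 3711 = 10471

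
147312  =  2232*66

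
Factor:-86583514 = - 2^1*43291757^1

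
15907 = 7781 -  - 8126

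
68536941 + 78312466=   146849407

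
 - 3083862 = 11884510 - 14968372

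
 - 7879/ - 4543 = 1+3336/4543= 1.73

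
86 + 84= 170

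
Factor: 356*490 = 174440 =2^3 * 5^1*7^2*89^1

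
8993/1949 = 8993/1949= 4.61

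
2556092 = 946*2702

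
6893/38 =6893/38 = 181.39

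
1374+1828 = 3202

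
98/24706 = 49/12353 = 0.00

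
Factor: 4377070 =2^1*5^1*167^1*2621^1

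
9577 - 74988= - 65411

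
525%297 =228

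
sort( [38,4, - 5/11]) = [ - 5/11,4, 38 ]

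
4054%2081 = 1973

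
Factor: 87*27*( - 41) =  - 96309= - 3^4*29^1*41^1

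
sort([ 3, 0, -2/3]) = [-2/3, 0,3 ]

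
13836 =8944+4892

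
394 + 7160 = 7554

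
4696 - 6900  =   - 2204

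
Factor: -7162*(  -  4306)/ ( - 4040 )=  - 2^ ( - 1 )*5^( - 1 )*101^( - 1 )*2153^1 * 3581^1 = -7709893/1010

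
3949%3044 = 905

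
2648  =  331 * 8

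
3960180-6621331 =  - 2661151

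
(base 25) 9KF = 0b1011111111100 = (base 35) 50f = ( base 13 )2A44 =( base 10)6140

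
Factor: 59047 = 137^1*431^1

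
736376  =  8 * 92047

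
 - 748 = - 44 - 704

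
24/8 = 3 = 3.00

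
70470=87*810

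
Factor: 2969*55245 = 3^1*5^1*29^1*127^1 * 2969^1= 164022405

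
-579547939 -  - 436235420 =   -  143312519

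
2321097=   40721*57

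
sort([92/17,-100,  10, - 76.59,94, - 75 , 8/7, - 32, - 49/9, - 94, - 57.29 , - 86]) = [  -  100, - 94, - 86, - 76.59, - 75, - 57.29, - 32, -49/9 , 8/7, 92/17,10,94]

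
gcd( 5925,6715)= 395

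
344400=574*600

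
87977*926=81466702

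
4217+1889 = 6106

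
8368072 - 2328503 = 6039569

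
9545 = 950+8595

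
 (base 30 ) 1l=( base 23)25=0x33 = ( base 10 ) 51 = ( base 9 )56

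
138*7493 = 1034034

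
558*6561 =3661038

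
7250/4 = 3625/2= 1812.50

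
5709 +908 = 6617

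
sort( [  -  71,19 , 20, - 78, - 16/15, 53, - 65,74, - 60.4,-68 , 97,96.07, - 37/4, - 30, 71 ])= [ - 78,-71, - 68, - 65, - 60.4,  -  30, - 37/4, - 16/15, 19, 20,53, 71,74,96.07, 97]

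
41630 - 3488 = 38142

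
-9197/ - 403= 9197/403= 22.82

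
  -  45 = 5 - 50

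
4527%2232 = 63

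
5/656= 5/656 = 0.01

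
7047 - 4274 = 2773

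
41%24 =17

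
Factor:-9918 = -2^1*3^2 *19^1*29^1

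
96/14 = 48/7 = 6.86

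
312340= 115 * 2716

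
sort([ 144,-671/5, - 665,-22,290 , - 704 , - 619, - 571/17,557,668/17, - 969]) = [ -969, - 704, - 665, - 619 , - 671/5,  -  571/17,  -  22,668/17,144 , 290,557] 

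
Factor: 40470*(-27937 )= - 1130610390 = -2^1*3^1*5^1*7^1*13^1*19^1*71^1*307^1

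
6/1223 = 6/1223  =  0.00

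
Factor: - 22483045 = -5^1 *13^1 * 113^1 * 3061^1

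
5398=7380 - 1982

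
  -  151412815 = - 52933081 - 98479734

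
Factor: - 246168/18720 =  - 2^( - 2) * 5^ ( - 1 )*263^1 = - 263/20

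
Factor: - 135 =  - 3^3 * 5^1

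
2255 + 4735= 6990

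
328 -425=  - 97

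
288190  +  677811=966001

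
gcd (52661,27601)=7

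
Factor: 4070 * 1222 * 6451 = 2^2*5^1*11^1  *13^1 * 37^1 * 47^1 * 6451^1 = 32084306540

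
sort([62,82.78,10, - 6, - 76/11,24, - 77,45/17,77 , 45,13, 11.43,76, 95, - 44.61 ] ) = [-77,-44.61,-76/11, - 6, 45/17 , 10, 11.43, 13,  24,45,62,76,77,82.78, 95 ]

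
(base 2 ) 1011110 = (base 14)6a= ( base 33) 2S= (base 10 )94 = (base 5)334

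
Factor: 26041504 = 2^5 * 813797^1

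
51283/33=1554 + 1/33 = 1554.03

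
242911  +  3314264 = 3557175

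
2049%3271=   2049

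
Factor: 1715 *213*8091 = 3^3*  5^1 * 7^3 *29^1*31^1 * 71^1 = 2955601845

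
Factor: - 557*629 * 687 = - 3^1*17^1*37^1*229^1 * 557^1 = - 240692511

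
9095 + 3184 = 12279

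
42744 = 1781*24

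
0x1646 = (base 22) BH4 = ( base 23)AHL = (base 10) 5702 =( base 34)4VO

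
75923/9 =75923/9 = 8435.89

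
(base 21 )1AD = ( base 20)1D4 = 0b1010011000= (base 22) 184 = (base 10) 664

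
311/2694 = 311/2694 = 0.12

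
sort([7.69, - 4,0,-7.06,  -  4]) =[ - 7.06,-4, - 4, 0, 7.69]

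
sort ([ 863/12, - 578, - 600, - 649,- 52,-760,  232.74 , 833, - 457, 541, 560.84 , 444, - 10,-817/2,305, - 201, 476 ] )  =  [ - 760 , - 649 ,  -  600, - 578,-457,  -  817/2, - 201,-52, - 10, 863/12, 232.74 , 305,  444 , 476, 541,560.84,833 ] 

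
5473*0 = 0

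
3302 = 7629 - 4327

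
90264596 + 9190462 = 99455058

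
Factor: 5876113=113^1 *149^1*349^1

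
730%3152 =730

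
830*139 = 115370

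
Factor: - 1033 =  - 1033^1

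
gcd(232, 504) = 8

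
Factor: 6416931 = 3^1*23^1 * 113^1*823^1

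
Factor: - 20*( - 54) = 2^3*3^3*5^1  =  1080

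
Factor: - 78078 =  - 2^1*3^1*7^1*11^1*13^2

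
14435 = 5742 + 8693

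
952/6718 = 476/3359 = 0.14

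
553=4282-3729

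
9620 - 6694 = 2926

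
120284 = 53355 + 66929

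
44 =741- 697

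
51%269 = 51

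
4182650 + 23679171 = 27861821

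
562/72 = 7 + 29/36= 7.81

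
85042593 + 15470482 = 100513075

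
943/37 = 943/37 = 25.49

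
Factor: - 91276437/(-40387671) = 30425479/13462557 = 3^( - 1)*7^1*19^1*103^1*2221^1*4487519^(-1)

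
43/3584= 43/3584=   0.01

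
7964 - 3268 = 4696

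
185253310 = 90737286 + 94516024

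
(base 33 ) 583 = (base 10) 5712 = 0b1011001010000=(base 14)2120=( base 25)93C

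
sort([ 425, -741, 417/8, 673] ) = [ - 741,  417/8 , 425, 673 ] 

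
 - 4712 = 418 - 5130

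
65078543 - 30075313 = 35003230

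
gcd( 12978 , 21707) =7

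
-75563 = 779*(-97 ) 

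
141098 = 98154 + 42944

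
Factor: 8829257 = 8829257^1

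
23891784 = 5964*4006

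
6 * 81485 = 488910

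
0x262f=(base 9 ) 14361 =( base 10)9775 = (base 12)57A7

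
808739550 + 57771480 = 866511030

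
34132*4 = 136528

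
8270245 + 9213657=17483902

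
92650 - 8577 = 84073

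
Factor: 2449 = 31^1*79^1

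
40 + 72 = 112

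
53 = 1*53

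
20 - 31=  - 11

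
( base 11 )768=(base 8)1631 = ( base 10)921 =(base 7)2454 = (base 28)14p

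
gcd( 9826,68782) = 9826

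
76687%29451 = 17785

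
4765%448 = 285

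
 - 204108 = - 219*932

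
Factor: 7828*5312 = 41582336 = 2^8*19^1 * 83^1*103^1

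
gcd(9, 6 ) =3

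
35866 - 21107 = 14759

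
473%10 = 3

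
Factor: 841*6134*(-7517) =-2^1 *29^2*3067^1*7517^1=- 38777902798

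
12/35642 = 6/17821 = 0.00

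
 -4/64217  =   - 1 + 64213/64217 = - 0.00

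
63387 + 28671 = 92058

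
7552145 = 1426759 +6125386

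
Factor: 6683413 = 11^1*607583^1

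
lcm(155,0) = 0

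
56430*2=112860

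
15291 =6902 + 8389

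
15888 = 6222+9666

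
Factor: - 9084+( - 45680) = -2^2*13691^1=- 54764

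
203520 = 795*256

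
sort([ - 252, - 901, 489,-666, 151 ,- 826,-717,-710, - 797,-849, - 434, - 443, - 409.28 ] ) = [-901, - 849, - 826  ,-797, -717 , - 710,  -  666, - 443, - 434, - 409.28, - 252,151 , 489 ]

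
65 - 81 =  - 16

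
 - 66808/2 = - 33404 =- 33404.00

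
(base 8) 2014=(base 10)1036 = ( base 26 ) 1DM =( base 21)277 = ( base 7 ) 3010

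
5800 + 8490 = 14290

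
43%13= 4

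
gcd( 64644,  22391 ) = 1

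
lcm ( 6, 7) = 42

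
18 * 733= 13194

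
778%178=66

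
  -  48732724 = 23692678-72425402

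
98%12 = 2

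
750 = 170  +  580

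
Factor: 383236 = 2^2*7^1*13687^1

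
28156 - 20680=7476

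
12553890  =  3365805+9188085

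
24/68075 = 24/68075 = 0.00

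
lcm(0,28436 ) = 0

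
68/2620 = 17/655  =  0.03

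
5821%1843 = 292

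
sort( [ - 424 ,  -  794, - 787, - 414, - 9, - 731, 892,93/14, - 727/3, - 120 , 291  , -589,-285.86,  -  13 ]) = [- 794,  -  787,  -  731, - 589, - 424 , - 414,-285.86, - 727/3,  -  120,-13, - 9,93/14, 291,892] 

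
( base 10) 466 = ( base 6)2054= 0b111010010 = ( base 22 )l4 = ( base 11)394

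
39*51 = 1989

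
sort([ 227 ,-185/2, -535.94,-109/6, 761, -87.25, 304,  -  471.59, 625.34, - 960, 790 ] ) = [  -  960, -535.94, - 471.59, - 185/2,  -  87.25 , - 109/6,  227 , 304,  625.34, 761,  790] 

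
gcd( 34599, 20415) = 3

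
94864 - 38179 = 56685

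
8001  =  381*21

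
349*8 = 2792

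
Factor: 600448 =2^7  *4691^1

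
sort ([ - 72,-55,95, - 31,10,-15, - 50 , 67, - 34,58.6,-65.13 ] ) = [  -  72, - 65.13, - 55, - 50 , - 34, - 31,-15,10,58.6 , 67, 95 ]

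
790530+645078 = 1435608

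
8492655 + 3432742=11925397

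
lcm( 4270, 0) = 0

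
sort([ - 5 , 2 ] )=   [ - 5, 2] 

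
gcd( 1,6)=1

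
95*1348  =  128060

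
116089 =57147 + 58942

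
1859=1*1859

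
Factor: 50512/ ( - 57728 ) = -7/8 = - 2^( - 3) * 7^1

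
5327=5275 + 52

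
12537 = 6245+6292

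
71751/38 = 1888 + 7/38 = 1888.18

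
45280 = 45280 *1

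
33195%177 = 96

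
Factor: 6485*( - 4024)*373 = - 2^3*5^1 * 373^1*503^1*1297^1 = - 9733673720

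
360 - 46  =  314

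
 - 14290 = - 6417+  -  7873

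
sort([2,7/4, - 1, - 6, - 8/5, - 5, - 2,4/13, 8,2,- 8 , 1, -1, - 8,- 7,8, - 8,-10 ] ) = [ - 10, - 8, - 8, - 8,-7, - 6, - 5, - 2,  -  8/5,-1, - 1,4/13,1 , 7/4,2, 2, 8, 8 ]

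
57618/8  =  7202 + 1/4 = 7202.25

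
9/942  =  3/314  =  0.01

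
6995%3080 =835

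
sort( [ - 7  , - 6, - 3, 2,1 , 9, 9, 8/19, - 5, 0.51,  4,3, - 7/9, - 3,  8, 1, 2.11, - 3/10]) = [ - 7, - 6, - 5, - 3, - 3 , - 7/9, - 3/10 , 8/19 , 0.51,  1 , 1, 2,2.11, 3, 4, 8, 9, 9]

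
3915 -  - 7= 3922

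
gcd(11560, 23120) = 11560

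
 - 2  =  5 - 7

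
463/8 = 463/8  =  57.88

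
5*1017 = 5085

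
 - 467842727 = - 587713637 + 119870910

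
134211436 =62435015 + 71776421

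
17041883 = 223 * 76421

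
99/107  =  99/107  =  0.93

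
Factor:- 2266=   -2^1*11^1 * 103^1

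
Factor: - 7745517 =- 3^3 * 13^1*22067^1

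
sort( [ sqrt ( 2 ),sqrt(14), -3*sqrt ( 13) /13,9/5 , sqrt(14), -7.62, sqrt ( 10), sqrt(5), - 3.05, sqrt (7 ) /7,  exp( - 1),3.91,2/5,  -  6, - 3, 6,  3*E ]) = [ - 7.62,-6, - 3.05, - 3,-3*sqrt(13 ) /13,exp( - 1 ), sqrt( 7) /7, 2/5 , sqrt(2),9/5,sqrt( 5 ) , sqrt(10 ), sqrt( 14 ), sqrt ( 14) , 3.91, 6, 3 * E ]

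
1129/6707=1129/6707=0.17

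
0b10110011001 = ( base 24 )2BH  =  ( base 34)185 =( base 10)1433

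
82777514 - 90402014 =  - 7624500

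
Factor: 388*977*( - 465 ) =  - 2^2*3^1*5^1*31^1*97^1*977^1=- 176270340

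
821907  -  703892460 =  - 703070553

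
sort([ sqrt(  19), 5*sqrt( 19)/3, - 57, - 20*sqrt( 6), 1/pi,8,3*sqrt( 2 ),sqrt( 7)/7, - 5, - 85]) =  [ - 85 , -57, - 20*sqrt( 6 ), - 5, 1/pi,sqrt( 7)/7,3*sqrt( 2), sqrt( 19), 5*sqrt( 19 )/3,8] 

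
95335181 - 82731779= 12603402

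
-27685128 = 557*( - 49704)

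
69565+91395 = 160960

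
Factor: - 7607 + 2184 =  - 5423   =  - 11^1 * 17^1*29^1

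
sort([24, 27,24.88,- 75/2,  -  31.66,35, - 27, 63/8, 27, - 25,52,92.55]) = [  -  75/2, - 31.66, - 27 , - 25, 63/8 , 24,24.88, 27,  27 , 35,52,  92.55 ]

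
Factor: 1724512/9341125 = 2^5*5^(- 3 )*53891^1*74729^ ( - 1)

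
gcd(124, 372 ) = 124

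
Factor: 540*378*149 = 2^3*3^6*5^1*7^1*149^1 = 30413880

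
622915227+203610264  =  826525491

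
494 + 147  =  641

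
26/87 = 26/87=0.30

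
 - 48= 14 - 62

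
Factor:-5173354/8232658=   -  2586677/4116329= - 7^( - 1)*17^(  -  1)*443^1*5839^1*34591^(  -  1) 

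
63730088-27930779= 35799309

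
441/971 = 441/971 = 0.45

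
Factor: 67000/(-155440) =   -  25/58 = -2^( - 1) * 5^2*29^( - 1 ) 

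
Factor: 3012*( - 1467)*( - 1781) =7869533724 = 2^2*3^3*13^1*137^1*163^1*251^1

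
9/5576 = 9/5576 = 0.00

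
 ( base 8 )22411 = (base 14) 3653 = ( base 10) 9481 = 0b10010100001001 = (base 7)36433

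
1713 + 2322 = 4035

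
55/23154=55/23154 = 0.00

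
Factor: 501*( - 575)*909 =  - 261860175 = - 3^3* 5^2*23^1*101^1*167^1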